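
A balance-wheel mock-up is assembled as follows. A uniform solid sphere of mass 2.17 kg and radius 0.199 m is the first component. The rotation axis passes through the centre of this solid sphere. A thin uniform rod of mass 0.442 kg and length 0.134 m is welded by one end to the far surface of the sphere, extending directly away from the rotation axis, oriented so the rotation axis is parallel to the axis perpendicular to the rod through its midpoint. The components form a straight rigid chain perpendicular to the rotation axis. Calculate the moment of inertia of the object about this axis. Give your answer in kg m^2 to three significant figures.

Solid sphere: I_cm = (2/5)MR² = (2/5)(2.17)(0.199)² = 0.034374 kg m^2; axis through the centre, so I = 0.034374 kg m^2.
Thin rod: I_cm = (1/12)ML² = (1/12)(0.442)(0.134)² = 0.00066138 kg m^2; centre at d = 0.199 + 0.067 = 0.266 m, so I = I_cm + Md² gives I = 0.00066138 + (0.442)(0.266)² = 0.031936 kg m^2.
Total I = 0.034374 + 0.031936 = 0.066309 kg m^2.

0.0663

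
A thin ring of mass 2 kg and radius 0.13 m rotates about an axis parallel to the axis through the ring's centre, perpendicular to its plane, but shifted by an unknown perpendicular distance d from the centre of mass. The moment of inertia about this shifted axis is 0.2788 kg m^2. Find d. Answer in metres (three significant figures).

0.350

About the centre-of-mass axis, I_cm = MR² = (2)(0.13)² = 0.0338 kg m^2.
Parallel axis theorem: I = I_cm + Md², so Md² = 0.2788 − 0.0338 = 0.245 kg m^2.
d = √(0.245 / 2) = 0.35 m.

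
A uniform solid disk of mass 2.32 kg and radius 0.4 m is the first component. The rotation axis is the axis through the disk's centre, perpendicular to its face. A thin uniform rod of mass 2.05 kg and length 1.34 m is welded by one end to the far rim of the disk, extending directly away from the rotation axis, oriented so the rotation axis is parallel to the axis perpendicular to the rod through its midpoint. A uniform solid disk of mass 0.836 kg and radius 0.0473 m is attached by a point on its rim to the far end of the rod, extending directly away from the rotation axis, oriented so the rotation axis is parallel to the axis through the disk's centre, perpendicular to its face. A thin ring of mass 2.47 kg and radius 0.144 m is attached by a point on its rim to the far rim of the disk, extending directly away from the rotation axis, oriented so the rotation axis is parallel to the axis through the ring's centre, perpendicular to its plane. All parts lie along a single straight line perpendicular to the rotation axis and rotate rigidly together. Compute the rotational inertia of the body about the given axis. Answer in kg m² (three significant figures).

15.2

Solid disk: I_cm = (1/2)MR² = (1/2)(2.32)(0.4)² = 0.1856 kg m²; axis through the centre, so I = 0.1856 kg m².
Thin rod: I_cm = (1/12)ML² = (1/12)(2.05)(1.34)² = 0.30675 kg m²; centre at d = 0.4 + 0.67 = 1.07 m, so I = I_cm + Md² gives I = 0.30675 + (2.05)(1.07)² = 2.6538 kg m².
Solid disk: I_cm = (1/2)MR² = (1/2)(0.836)(0.0473)² = 0.00093519 kg m²; centre at d = 0.4 + 0.67 + 0.67 + 0.0473 = 1.7873 m, so I = I_cm + Md² gives I = 0.00093519 + (0.836)(1.7873)² = 2.6715 kg m².
Thin ring: I_cm = MR² = (2.47)(0.144)² = 0.051218 kg m²; centre at d = 0.4 + 0.67 + 0.67 + 0.0473 + 0.0473 + 0.144 = 1.9786 m, so I = I_cm + Md² gives I = 0.051218 + (2.47)(1.9786)² = 9.7209 kg m².
Total I = 0.1856 + 2.6538 + 2.6715 + 9.7209 = 15.232 kg m².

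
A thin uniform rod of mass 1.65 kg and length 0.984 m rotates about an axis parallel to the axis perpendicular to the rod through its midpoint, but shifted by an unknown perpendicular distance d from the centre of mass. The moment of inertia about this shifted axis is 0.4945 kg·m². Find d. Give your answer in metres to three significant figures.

About the centre-of-mass axis, I_cm = (1/12)ML² = (1/12)(1.65)(0.984)² = 0.13314 kg·m².
Parallel axis theorem: I = I_cm + Md², so Md² = 0.4945 − 0.13314 = 0.36136 kg·m².
d = √(0.36136 / 1.65) = 0.46798 m.

0.468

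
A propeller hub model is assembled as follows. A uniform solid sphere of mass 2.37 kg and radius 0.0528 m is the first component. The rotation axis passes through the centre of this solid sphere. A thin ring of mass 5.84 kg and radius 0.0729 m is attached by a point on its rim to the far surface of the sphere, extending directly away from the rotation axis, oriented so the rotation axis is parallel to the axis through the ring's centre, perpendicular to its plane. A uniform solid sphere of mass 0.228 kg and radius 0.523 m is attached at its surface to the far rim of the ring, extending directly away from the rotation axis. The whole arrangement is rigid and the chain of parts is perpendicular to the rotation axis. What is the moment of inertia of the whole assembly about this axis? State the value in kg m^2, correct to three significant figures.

Solid sphere: I_cm = (2/5)MR² = (2/5)(2.37)(0.0528)² = 0.0026429 kg m^2; axis through the centre, so I = 0.0026429 kg m^2.
Thin ring: I_cm = MR² = (5.84)(0.0729)² = 0.031036 kg m^2; centre at d = 0.0528 + 0.0729 = 0.1257 m, so the parallel axis theorem gives I = 0.031036 + (5.84)(0.1257)² = 0.12331 kg m^2.
Solid sphere: I_cm = (2/5)MR² = (2/5)(0.228)(0.523)² = 0.024946 kg m^2; centre at d = 0.0528 + 0.0729 + 0.0729 + 0.523 = 0.7216 m, so the parallel axis theorem gives I = 0.024946 + (0.228)(0.7216)² = 0.14367 kg m^2.
Total I = 0.0026429 + 0.12331 + 0.14367 = 0.26962 kg m^2.

0.270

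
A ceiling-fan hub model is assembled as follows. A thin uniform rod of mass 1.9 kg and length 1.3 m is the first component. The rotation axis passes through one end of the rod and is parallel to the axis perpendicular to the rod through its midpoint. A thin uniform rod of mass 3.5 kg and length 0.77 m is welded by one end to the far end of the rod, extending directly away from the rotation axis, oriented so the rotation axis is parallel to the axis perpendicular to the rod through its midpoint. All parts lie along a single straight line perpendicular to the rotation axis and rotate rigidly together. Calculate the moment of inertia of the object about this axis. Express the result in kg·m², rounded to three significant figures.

Thin rod: I_cm = (1/12)ML² = (1/12)(1.9)(1.3)² = 0.26758 kg·m²; centre at d = 0.65 m, so the parallel axis theorem gives I = 0.26758 + (1.9)(0.65)² = 1.0703 kg·m².
Thin rod: I_cm = (1/12)ML² = (1/12)(3.5)(0.77)² = 0.17293 kg·m²; centre at d = 0.65 + 0.65 + 0.385 = 1.685 m, so the parallel axis theorem gives I = 0.17293 + (3.5)(1.685)² = 10.11 kg·m².
Total I = 1.0703 + 10.11 = 11.181 kg·m².

11.2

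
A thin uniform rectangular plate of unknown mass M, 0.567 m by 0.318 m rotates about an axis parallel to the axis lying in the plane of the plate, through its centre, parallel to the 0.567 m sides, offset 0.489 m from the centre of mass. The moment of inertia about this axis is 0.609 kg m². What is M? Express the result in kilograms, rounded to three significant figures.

I = I_cm + Md² = (1/12)Mb² + Md² = M·[0.0833333·(0.318)² + (0.489)²] = M·0.24755.
So M = 0.609 / 0.24755 = 2.4601 kg.

2.46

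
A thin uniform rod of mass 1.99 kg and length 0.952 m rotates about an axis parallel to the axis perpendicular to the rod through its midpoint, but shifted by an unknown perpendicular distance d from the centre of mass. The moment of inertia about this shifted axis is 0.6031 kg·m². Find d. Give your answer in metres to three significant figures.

About the centre-of-mass axis, I_cm = (1/12)ML² = (1/12)(1.99)(0.952)² = 0.1503 kg·m².
Parallel axis theorem: I = I_cm + Md², so Md² = 0.6031 − 0.1503 = 0.4528 kg·m².
d = √(0.4528 / 1.99) = 0.47701 m.

0.477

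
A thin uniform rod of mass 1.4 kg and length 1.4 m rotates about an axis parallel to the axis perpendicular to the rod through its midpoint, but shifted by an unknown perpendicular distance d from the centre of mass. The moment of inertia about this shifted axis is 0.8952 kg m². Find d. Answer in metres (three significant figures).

About the centre-of-mass axis, I_cm = (1/12)ML² = (1/12)(1.4)(1.4)² = 0.22867 kg m².
Parallel axis theorem: I = I_cm + Md², so Md² = 0.8952 − 0.22867 = 0.66653 kg m².
d = √(0.66653 / 1.4) = 0.69 m.

0.690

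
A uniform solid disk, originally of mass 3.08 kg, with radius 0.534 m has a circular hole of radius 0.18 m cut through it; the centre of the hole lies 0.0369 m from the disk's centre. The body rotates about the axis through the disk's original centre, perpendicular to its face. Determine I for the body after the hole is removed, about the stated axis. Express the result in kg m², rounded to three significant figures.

Unpierced body about its centre: I₀ = (1/2)MR² = (1/2)(3.08)(0.534)² = 0.43914 kg m².
The removed disk has mass m = M·(r/R)² = (3.08)(0.18/0.534)² = 0.34996 kg (same uniform areal density).
Its moment of inertia about the rotation axis (parallel-axis theorem): I_hole = (1/2)mr² + md² = (1/2)(0.34996)(0.18)² + (0.34996)(0.0369)² = 0.0061458 kg m².
Treating the hole as negative mass, I = I₀ − I_hole = 0.43914 − 0.0061458 = 0.43299 kg m².

0.433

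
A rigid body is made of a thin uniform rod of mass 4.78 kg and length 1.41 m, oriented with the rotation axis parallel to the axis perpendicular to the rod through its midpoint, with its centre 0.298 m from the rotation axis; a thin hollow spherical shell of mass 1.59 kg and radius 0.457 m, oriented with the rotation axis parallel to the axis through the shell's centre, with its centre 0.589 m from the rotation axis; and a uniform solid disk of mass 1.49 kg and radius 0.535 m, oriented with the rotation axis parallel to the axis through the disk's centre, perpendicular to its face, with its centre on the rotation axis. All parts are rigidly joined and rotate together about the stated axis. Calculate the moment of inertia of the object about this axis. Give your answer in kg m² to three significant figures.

2.20

Thin rod: I_cm = (1/12)ML² = (1/12)(4.78)(1.41)² = 0.79193 kg m²; centre at d = 0.298 m, so the parallel axis theorem gives I = 0.79193 + (4.78)(0.298)² = 1.2164 kg m².
Spherical shell: I_cm = (2/3)MR² = (2/3)(1.59)(0.457)² = 0.22138 kg m²; centre at d = 0.589 m, so the parallel axis theorem gives I = 0.22138 + (1.59)(0.589)² = 0.77298 kg m².
Solid disk: I_cm = (1/2)MR² = (1/2)(1.49)(0.535)² = 0.21324 kg m²; axis through the centre, so I = 0.21324 kg m².
Total I = 1.2164 + 0.77298 + 0.21324 = 2.2026 kg m².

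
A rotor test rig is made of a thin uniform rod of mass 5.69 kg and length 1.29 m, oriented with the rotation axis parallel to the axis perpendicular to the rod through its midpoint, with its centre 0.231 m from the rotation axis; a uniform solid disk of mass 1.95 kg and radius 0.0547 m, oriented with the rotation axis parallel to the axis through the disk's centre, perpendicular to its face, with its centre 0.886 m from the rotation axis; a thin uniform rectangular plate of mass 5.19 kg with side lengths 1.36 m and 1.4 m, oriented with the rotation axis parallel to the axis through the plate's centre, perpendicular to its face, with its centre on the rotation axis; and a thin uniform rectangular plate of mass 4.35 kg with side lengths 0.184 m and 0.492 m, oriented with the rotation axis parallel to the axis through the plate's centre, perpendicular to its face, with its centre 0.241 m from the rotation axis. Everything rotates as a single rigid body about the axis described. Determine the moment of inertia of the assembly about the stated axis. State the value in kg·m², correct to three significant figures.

4.63

Thin rod: I_cm = (1/12)ML² = (1/12)(5.69)(1.29)² = 0.78906 kg·m²; centre at d = 0.231 m, so I = I_cm + Md² gives I = 0.78906 + (5.69)(0.231)² = 1.0927 kg·m².
Solid disk: I_cm = (1/2)MR² = (1/2)(1.95)(0.0547)² = 0.0029173 kg·m²; centre at d = 0.886 m, so I = I_cm + Md² gives I = 0.0029173 + (1.95)(0.886)² = 1.5337 kg·m².
Rectangular plate: I_cm = (1/12)M(a²+b²) = (1/12)(5.19)[(1.36)² + (1.4)²] = 1.6477 kg·m²; axis through the centre, so I = 1.6477 kg·m².
Rectangular plate: I_cm = (1/12)M(a²+b²) = (1/12)(4.35)[(0.184)² + (0.492)²] = 0.10002 kg·m²; centre at d = 0.241 m, so I = I_cm + Md² gives I = 0.10002 + (4.35)(0.241)² = 0.35267 kg·m².
Total I = 1.0927 + 1.5337 + 1.6477 + 0.35267 = 4.6267 kg·m².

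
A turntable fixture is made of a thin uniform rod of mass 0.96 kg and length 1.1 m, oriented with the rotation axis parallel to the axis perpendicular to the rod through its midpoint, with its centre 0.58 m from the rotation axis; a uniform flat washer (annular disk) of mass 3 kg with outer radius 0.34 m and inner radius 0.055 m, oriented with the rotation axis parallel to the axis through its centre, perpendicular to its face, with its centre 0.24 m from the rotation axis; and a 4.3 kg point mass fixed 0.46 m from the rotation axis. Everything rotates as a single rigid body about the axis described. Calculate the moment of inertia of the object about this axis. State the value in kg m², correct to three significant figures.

Thin rod: I_cm = (1/12)ML² = (1/12)(0.96)(1.1)² = 0.0968 kg m²; centre at d = 0.58 m, so I = I_cm + Md² gives I = 0.0968 + (0.96)(0.58)² = 0.41974 kg m².
Annular disk: I_cm = (1/2)M(R²+r²) = (1/2)(3)[(0.34)² + (0.055)²] = 0.17794 kg m²; centre at d = 0.24 m, so I = I_cm + Md² gives I = 0.17794 + (3)(0.24)² = 0.35074 kg m².
Point mass: I_cm = 0; centre at d = 0.46 m, so I = I_cm + Md² gives I = 0 + (4.3)(0.46)² = 0.90988 kg m².
Total I = 0.41974 + 0.35074 + 0.90988 = 1.6804 kg m².

1.68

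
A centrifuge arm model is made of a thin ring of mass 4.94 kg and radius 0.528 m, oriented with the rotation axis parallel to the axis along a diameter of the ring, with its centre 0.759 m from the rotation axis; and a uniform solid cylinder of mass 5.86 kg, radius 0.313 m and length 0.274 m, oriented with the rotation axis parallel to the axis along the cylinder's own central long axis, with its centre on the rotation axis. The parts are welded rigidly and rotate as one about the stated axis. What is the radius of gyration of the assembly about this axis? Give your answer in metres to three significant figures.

0.595

Thin ring: I_cm = (1/2)MR² = (1/2)(4.94)(0.528)² = 0.6886 kg·m²; centre at d = 0.759 m, so the parallel axis theorem gives I = 0.6886 + (4.94)(0.759)² = 3.5344 kg·m².
Solid cylinder: I_cm = (1/2)MR² = (1/2)(5.86)(0.313)² = 0.28705 kg·m²; axis through the centre, so I = 0.28705 kg·m².
Total I = 3.8215 kg·m²; total mass M = 10.8 kg.
k = √(I/M) = √(3.8215/10.8) = 0.59485 m.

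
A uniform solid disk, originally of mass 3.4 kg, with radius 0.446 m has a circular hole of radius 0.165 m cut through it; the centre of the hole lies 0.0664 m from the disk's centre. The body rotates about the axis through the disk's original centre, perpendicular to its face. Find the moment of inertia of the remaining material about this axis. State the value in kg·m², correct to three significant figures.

Unpierced body about its centre: I₀ = (1/2)MR² = (1/2)(3.4)(0.446)² = 0.33816 kg·m².
The removed disk has mass m = M·(r/R)² = (3.4)(0.165/0.446)² = 0.46535 kg (same uniform areal density).
Its moment of inertia about the rotation axis (parallel-axis theorem): I_hole = (1/2)mr² + md² = (1/2)(0.46535)(0.165)² + (0.46535)(0.0664)² = 0.0083862 kg·m².
Treating the hole as negative mass, I = I₀ − I_hole = 0.33816 − 0.0083862 = 0.32977 kg·m².

0.330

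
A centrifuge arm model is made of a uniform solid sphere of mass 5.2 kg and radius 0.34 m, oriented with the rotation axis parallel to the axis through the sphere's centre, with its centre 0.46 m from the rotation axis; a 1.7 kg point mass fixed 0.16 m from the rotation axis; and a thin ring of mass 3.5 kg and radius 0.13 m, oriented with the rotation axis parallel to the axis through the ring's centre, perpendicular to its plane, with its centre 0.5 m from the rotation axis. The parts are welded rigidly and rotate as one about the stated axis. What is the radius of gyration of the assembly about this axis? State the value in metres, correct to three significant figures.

0.472

Solid sphere: I_cm = (2/5)MR² = (2/5)(5.2)(0.34)² = 0.24045 kg m²; centre at d = 0.46 m, so I = I_cm + Md² gives I = 0.24045 + (5.2)(0.46)² = 1.3408 kg m².
Point mass: I_cm = 0; centre at d = 0.16 m, so I = I_cm + Md² gives I = 0 + (1.7)(0.16)² = 0.04352 kg m².
Thin ring: I_cm = MR² = (3.5)(0.13)² = 0.05915 kg m²; centre at d = 0.5 m, so I = I_cm + Md² gives I = 0.05915 + (3.5)(0.5)² = 0.93415 kg m².
Total I = 2.3184 kg m²; total mass M = 10.4 kg.
k = √(I/M) = √(2.3184/10.4) = 0.47215 m.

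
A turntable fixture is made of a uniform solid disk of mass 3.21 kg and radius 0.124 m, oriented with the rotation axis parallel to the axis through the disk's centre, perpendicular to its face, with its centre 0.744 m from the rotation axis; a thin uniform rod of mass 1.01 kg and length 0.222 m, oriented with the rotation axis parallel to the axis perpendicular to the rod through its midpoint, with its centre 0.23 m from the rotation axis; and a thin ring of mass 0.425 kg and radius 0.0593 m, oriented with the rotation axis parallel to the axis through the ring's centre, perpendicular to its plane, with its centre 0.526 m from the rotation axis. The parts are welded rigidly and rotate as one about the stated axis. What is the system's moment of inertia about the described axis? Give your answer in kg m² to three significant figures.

1.98

Solid disk: I_cm = (1/2)MR² = (1/2)(3.21)(0.124)² = 0.024678 kg m²; centre at d = 0.744 m, so the parallel axis theorem gives I = 0.024678 + (3.21)(0.744)² = 1.8015 kg m².
Thin rod: I_cm = (1/12)ML² = (1/12)(1.01)(0.222)² = 0.0041481 kg m²; centre at d = 0.23 m, so the parallel axis theorem gives I = 0.0041481 + (1.01)(0.23)² = 0.057577 kg m².
Thin ring: I_cm = MR² = (0.425)(0.0593)² = 0.0014945 kg m²; centre at d = 0.526 m, so the parallel axis theorem gives I = 0.0014945 + (0.425)(0.526)² = 0.11908 kg m².
Total I = 1.8015 + 0.057577 + 0.11908 = 1.9782 kg m².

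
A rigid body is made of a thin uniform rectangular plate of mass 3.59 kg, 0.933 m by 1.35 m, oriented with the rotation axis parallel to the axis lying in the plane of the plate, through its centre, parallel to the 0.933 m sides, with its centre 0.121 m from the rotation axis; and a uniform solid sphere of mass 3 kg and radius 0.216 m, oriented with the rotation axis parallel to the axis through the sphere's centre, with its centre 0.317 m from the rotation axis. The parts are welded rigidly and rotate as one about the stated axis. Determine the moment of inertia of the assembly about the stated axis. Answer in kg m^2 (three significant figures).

0.955

Rectangular plate: I_cm = (1/12)Mb² = (1/12)(3.59)(1.35)² = 0.54523 kg m^2; centre at d = 0.121 m, so I = I_cm + Md² gives I = 0.54523 + (3.59)(0.121)² = 0.59779 kg m^2.
Solid sphere: I_cm = (2/5)MR² = (2/5)(3)(0.216)² = 0.055987 kg m^2; centre at d = 0.317 m, so I = I_cm + Md² gives I = 0.055987 + (3)(0.317)² = 0.35745 kg m^2.
Total I = 0.59779 + 0.35745 = 0.95525 kg m^2.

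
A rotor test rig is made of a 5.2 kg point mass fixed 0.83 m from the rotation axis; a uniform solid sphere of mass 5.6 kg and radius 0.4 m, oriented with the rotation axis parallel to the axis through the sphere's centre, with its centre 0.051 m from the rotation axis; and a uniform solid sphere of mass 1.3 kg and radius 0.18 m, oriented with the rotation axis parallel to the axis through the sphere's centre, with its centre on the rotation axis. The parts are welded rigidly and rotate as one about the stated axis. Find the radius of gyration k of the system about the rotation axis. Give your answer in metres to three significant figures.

Point mass: I_cm = 0; centre at d = 0.83 m, so I = I_cm + Md² gives I = 0 + (5.2)(0.83)² = 3.5823 kg m^2.
Solid sphere: I_cm = (2/5)MR² = (2/5)(5.6)(0.4)² = 0.3584 kg m^2; centre at d = 0.051 m, so I = I_cm + Md² gives I = 0.3584 + (5.6)(0.051)² = 0.37297 kg m^2.
Solid sphere: I_cm = (2/5)MR² = (2/5)(1.3)(0.18)² = 0.016848 kg m^2; axis through the centre, so I = 0.016848 kg m^2.
Total I = 3.9721 kg m^2; total mass M = 12.1 kg.
k = √(I/M) = √(3.9721/12.1) = 0.57295 m.

0.573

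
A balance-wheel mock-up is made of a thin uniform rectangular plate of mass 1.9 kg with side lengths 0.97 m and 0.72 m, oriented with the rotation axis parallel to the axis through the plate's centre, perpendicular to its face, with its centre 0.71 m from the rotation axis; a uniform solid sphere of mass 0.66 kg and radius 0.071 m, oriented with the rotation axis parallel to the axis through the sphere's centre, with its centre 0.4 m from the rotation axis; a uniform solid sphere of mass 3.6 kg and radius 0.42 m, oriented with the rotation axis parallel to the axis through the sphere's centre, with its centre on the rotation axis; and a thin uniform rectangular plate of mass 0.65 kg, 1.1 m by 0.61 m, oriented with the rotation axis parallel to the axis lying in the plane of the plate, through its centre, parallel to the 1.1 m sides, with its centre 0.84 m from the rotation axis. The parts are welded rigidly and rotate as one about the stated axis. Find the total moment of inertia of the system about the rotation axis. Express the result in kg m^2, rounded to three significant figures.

2.03

Rectangular plate: I_cm = (1/12)M(a²+b²) = (1/12)(1.9)[(0.97)² + (0.72)²] = 0.23106 kg m^2; centre at d = 0.71 m, so the parallel axis theorem gives I = 0.23106 + (1.9)(0.71)² = 1.1888 kg m^2.
Solid sphere: I_cm = (2/5)MR² = (2/5)(0.66)(0.071)² = 0.0013308 kg m^2; centre at d = 0.4 m, so the parallel axis theorem gives I = 0.0013308 + (0.66)(0.4)² = 0.10693 kg m^2.
Solid sphere: I_cm = (2/5)MR² = (2/5)(3.6)(0.42)² = 0.25402 kg m^2; axis through the centre, so I = 0.25402 kg m^2.
Rectangular plate: I_cm = (1/12)Mb² = (1/12)(0.65)(0.61)² = 0.020155 kg m^2; centre at d = 0.84 m, so the parallel axis theorem gives I = 0.020155 + (0.65)(0.84)² = 0.4788 kg m^2.
Total I = 1.1888 + 0.10693 + 0.25402 + 0.4788 = 2.0286 kg m^2.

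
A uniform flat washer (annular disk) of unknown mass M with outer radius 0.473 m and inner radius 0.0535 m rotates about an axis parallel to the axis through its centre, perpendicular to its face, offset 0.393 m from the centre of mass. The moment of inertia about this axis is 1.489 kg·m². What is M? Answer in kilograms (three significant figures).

I = I_cm + Md² = (1/2)M(R²+r²) + Md² = M·[0.5·[(0.473)² + (0.0535)²] + (0.393)²] = M·0.26774.
So M = 1.489 / 0.26774 = 5.5613 kg.

5.56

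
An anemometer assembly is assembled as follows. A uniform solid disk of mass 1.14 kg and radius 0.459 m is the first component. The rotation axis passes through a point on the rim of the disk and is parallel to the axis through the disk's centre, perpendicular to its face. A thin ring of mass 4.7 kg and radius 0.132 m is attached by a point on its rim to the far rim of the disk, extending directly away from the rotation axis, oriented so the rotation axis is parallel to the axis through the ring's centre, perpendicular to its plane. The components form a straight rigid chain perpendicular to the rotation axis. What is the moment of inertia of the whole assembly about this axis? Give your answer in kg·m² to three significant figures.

Solid disk: I_cm = (1/2)MR² = (1/2)(1.14)(0.459)² = 0.12009 kg·m²; centre at d = 0.459 m, so the parallel axis theorem gives I = 0.12009 + (1.14)(0.459)² = 0.36026 kg·m².
Thin ring: I_cm = MR² = (4.7)(0.132)² = 0.081893 kg·m²; centre at d = 0.459 + 0.459 + 0.132 = 1.05 m, so the parallel axis theorem gives I = 0.081893 + (4.7)(1.05)² = 5.2636 kg·m².
Total I = 0.36026 + 5.2636 = 5.6239 kg·m².

5.62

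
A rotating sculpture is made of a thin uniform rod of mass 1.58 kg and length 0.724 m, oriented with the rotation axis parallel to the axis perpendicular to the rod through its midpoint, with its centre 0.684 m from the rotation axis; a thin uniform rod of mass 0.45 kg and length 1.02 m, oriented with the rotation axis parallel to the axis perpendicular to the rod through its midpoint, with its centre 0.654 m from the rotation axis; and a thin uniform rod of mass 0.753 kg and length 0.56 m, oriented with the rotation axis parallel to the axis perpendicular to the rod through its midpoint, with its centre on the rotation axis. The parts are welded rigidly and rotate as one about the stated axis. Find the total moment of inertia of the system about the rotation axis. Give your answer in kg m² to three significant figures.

1.06

Thin rod: I_cm = (1/12)ML² = (1/12)(1.58)(0.724)² = 0.069017 kg m²; centre at d = 0.684 m, so the parallel axis theorem gives I = 0.069017 + (1.58)(0.684)² = 0.80823 kg m².
Thin rod: I_cm = (1/12)ML² = (1/12)(0.45)(1.02)² = 0.039015 kg m²; centre at d = 0.654 m, so the parallel axis theorem gives I = 0.039015 + (0.45)(0.654)² = 0.23149 kg m².
Thin rod: I_cm = (1/12)ML² = (1/12)(0.753)(0.56)² = 0.019678 kg m²; axis through the centre, so I = 0.019678 kg m².
Total I = 0.80823 + 0.23149 + 0.019678 = 1.0594 kg m².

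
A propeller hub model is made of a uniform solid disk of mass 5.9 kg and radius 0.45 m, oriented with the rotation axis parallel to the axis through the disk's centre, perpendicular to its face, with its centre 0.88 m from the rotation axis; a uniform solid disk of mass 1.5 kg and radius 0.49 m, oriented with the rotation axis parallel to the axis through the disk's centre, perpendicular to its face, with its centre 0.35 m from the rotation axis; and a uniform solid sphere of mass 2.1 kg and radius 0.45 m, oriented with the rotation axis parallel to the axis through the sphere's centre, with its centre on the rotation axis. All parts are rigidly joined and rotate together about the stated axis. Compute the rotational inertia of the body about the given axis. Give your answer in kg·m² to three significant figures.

5.70

Solid disk: I_cm = (1/2)MR² = (1/2)(5.9)(0.45)² = 0.59738 kg·m²; centre at d = 0.88 m, so I = I_cm + Md² gives I = 0.59738 + (5.9)(0.88)² = 5.1663 kg·m².
Solid disk: I_cm = (1/2)MR² = (1/2)(1.5)(0.49)² = 0.18007 kg·m²; centre at d = 0.35 m, so I = I_cm + Md² gives I = 0.18007 + (1.5)(0.35)² = 0.36382 kg·m².
Solid sphere: I_cm = (2/5)MR² = (2/5)(2.1)(0.45)² = 0.1701 kg·m²; axis through the centre, so I = 0.1701 kg·m².
Total I = 5.1663 + 0.36382 + 0.1701 = 5.7003 kg·m².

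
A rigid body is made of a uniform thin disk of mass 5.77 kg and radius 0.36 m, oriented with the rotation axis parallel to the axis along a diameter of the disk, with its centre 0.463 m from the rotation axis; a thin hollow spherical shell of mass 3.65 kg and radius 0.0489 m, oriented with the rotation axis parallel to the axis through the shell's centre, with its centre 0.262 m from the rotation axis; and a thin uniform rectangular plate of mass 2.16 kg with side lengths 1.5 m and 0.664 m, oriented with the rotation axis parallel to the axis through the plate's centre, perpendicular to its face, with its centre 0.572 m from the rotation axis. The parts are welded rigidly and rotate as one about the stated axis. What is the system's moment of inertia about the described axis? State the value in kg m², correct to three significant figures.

Thin disk: I_cm = (1/4)MR² = (1/4)(5.77)(0.36)² = 0.18695 kg m²; centre at d = 0.463 m, so the parallel axis theorem gives I = 0.18695 + (5.77)(0.463)² = 1.4239 kg m².
Spherical shell: I_cm = (2/3)MR² = (2/3)(3.65)(0.0489)² = 0.0058186 kg m²; centre at d = 0.262 m, so the parallel axis theorem gives I = 0.0058186 + (3.65)(0.262)² = 0.25637 kg m².
Rectangular plate: I_cm = (1/12)M(a²+b²) = (1/12)(2.16)[(1.5)² + (0.664)²] = 0.48436 kg m²; centre at d = 0.572 m, so the parallel axis theorem gives I = 0.48436 + (2.16)(0.572)² = 1.1911 kg m².
Total I = 1.4239 + 0.25637 + 1.1911 = 2.8713 kg m².

2.87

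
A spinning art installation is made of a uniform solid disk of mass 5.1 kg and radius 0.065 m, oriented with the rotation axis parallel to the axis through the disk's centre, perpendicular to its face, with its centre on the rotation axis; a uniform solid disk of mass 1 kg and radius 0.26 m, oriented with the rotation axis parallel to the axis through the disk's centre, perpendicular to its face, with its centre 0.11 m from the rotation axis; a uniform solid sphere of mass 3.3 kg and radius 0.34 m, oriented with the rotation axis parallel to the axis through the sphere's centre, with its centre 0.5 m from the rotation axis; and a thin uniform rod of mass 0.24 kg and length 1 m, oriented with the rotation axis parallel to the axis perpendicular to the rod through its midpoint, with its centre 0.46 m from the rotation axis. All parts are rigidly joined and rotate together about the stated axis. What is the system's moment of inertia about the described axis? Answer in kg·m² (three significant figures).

Solid disk: I_cm = (1/2)MR² = (1/2)(5.1)(0.065)² = 0.010774 kg·m²; axis through the centre, so I = 0.010774 kg·m².
Solid disk: I_cm = (1/2)MR² = (1/2)(1)(0.26)² = 0.0338 kg·m²; centre at d = 0.11 m, so I = I_cm + Md² gives I = 0.0338 + (1)(0.11)² = 0.0459 kg·m².
Solid sphere: I_cm = (2/5)MR² = (2/5)(3.3)(0.34)² = 0.15259 kg·m²; centre at d = 0.5 m, so I = I_cm + Md² gives I = 0.15259 + (3.3)(0.5)² = 0.97759 kg·m².
Thin rod: I_cm = (1/12)ML² = (1/12)(0.24)(1)² = 0.02 kg·m²; centre at d = 0.46 m, so I = I_cm + Md² gives I = 0.02 + (0.24)(0.46)² = 0.070784 kg·m².
Total I = 0.010774 + 0.0459 + 0.97759 + 0.070784 = 1.105 kg·m².

1.11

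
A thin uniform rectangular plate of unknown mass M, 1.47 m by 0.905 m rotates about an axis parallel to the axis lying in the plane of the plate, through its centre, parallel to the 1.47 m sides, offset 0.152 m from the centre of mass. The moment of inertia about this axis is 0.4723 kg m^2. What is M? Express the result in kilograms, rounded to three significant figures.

I = I_cm + Md² = (1/12)Mb² + Md² = M·[0.0833333·(0.905)² + (0.152)²] = M·0.091356.
So M = 0.4723 / 0.091356 = 5.1699 kg.

5.17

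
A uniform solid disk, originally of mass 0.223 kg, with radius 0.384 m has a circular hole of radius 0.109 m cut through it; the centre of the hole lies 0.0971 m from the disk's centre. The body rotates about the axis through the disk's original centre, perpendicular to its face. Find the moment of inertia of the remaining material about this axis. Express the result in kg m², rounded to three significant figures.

0.0162

Unpierced body about its centre: I₀ = (1/2)MR² = (1/2)(0.223)(0.384)² = 0.016441 kg m².
The removed disk has mass m = M·(r/R)² = (0.223)(0.109/0.384)² = 0.017968 kg (same uniform areal density).
Its moment of inertia about the rotation axis (parallel-axis theorem): I_hole = (1/2)mr² + md² = (1/2)(0.017968)(0.109)² + (0.017968)(0.0971)² = 0.00027615 kg m².
Treating the hole as negative mass, I = I₀ − I_hole = 0.016441 − 0.00027615 = 0.016165 kg m².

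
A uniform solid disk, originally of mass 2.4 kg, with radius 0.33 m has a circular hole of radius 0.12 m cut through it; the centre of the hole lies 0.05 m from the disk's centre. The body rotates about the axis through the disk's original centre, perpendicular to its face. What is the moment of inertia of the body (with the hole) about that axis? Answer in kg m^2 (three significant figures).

0.128

Unpierced body about its centre: I₀ = (1/2)MR² = (1/2)(2.4)(0.33)² = 0.13068 kg m^2.
The removed disk has mass m = M·(r/R)² = (2.4)(0.12/0.33)² = 0.31736 kg (same uniform areal density).
Its moment of inertia about the rotation axis (parallel-axis theorem): I_hole = (1/2)mr² + md² = (1/2)(0.31736)(0.12)² + (0.31736)(0.05)² = 0.0030783 kg m^2.
Treating the hole as negative mass, I = I₀ − I_hole = 0.13068 − 0.0030783 = 0.1276 kg m^2.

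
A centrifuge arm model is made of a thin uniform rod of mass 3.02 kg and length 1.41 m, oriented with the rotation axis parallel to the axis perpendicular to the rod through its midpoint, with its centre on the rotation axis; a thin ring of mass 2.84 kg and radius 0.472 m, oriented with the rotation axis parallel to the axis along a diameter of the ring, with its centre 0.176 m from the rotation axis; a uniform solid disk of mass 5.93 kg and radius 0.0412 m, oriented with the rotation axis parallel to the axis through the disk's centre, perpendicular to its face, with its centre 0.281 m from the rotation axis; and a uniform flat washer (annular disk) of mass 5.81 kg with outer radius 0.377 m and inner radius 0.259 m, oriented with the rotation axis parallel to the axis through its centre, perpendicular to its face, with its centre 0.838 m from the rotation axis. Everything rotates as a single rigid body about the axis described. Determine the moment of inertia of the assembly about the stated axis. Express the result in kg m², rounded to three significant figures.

Thin rod: I_cm = (1/12)ML² = (1/12)(3.02)(1.41)² = 0.50034 kg m²; axis through the centre, so I = 0.50034 kg m².
Thin ring: I_cm = (1/2)MR² = (1/2)(2.84)(0.472)² = 0.31635 kg m²; centre at d = 0.176 m, so I = I_cm + Md² gives I = 0.31635 + (2.84)(0.176)² = 0.40433 kg m².
Solid disk: I_cm = (1/2)MR² = (1/2)(5.93)(0.0412)² = 0.0050329 kg m²; centre at d = 0.281 m, so I = I_cm + Md² gives I = 0.0050329 + (5.93)(0.281)² = 0.47327 kg m².
Annular disk: I_cm = (1/2)M(R²+r²) = (1/2)(5.81)[(0.377)² + (0.259)²] = 0.60776 kg m²; centre at d = 0.838 m, so I = I_cm + Md² gives I = 0.60776 + (5.81)(0.838)² = 4.6878 kg m².
Total I = 0.50034 + 0.40433 + 0.47327 + 4.6878 = 6.0657 kg m².

6.07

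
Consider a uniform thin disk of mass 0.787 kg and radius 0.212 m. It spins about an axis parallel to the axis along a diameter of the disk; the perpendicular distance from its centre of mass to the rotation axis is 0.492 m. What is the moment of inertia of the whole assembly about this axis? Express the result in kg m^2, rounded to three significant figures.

I_cm = (1/4)MR² = (1/4)(0.787)(0.212)² = 0.0088427 kg m^2; centre at d = 0.492 m, so the parallel axis theorem gives I = 0.0088427 + (0.787)(0.492)² = 0.19935 kg m^2.

0.199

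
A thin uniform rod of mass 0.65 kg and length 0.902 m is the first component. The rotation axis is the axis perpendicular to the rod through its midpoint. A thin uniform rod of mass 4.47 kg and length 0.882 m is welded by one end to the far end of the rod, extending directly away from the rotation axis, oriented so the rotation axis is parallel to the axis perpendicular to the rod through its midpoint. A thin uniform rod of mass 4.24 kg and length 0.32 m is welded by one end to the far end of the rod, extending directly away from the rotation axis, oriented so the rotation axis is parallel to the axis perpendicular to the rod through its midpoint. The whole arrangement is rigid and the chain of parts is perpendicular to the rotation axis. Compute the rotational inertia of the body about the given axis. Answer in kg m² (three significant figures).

Thin rod: I_cm = (1/12)ML² = (1/12)(0.65)(0.902)² = 0.04407 kg m²; axis through the centre, so I = 0.04407 kg m².
Thin rod: I_cm = (1/12)ML² = (1/12)(4.47)(0.882)² = 0.28978 kg m²; centre at d = 0.451 + 0.441 = 0.892 m, so the parallel axis theorem gives I = 0.28978 + (4.47)(0.892)² = 3.8464 kg m².
Thin rod: I_cm = (1/12)ML² = (1/12)(4.24)(0.32)² = 0.036181 kg m²; centre at d = 0.451 + 0.441 + 0.441 + 0.16 = 1.493 m, so the parallel axis theorem gives I = 0.036181 + (4.24)(1.493)² = 9.4873 kg m².
Total I = 0.04407 + 3.8464 + 9.4873 = 13.378 kg m².

13.4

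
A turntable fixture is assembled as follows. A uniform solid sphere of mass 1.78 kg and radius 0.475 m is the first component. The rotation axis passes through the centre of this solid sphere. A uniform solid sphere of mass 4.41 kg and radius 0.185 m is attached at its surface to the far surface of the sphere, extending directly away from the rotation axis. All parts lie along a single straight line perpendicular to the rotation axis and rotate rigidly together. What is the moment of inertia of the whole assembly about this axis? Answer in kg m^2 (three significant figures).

Solid sphere: I_cm = (2/5)MR² = (2/5)(1.78)(0.475)² = 0.16065 kg m^2; axis through the centre, so I = 0.16065 kg m^2.
Solid sphere: I_cm = (2/5)MR² = (2/5)(4.41)(0.185)² = 0.060373 kg m^2; centre at d = 0.475 + 0.185 = 0.66 m, so the parallel axis theorem gives I = 0.060373 + (4.41)(0.66)² = 1.9814 kg m^2.
Total I = 0.16065 + 1.9814 = 2.142 kg m^2.

2.14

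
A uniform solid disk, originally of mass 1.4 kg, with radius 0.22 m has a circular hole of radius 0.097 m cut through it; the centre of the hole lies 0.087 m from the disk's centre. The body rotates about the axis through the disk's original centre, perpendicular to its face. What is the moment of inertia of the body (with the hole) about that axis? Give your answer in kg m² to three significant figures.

Unpierced body about its centre: I₀ = (1/2)MR² = (1/2)(1.4)(0.22)² = 0.03388 kg m².
The removed disk has mass m = M·(r/R)² = (1.4)(0.097/0.22)² = 0.27216 kg (same uniform areal density).
Its moment of inertia about the rotation axis (parallel-axis theorem): I_hole = (1/2)mr² + md² = (1/2)(0.27216)(0.097)² + (0.27216)(0.087)² = 0.0033404 kg m².
Treating the hole as negative mass, I = I₀ − I_hole = 0.03388 − 0.0033404 = 0.03054 kg m².

0.0305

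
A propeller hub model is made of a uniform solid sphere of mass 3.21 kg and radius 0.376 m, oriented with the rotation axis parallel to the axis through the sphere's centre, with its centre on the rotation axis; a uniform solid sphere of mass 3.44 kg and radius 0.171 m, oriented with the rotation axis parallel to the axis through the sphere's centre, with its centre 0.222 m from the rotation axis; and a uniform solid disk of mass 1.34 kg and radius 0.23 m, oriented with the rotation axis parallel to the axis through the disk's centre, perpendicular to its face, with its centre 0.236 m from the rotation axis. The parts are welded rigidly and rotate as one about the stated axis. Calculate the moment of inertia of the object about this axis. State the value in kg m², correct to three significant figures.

Solid sphere: I_cm = (2/5)MR² = (2/5)(3.21)(0.376)² = 0.18153 kg m²; axis through the centre, so I = 0.18153 kg m².
Solid sphere: I_cm = (2/5)MR² = (2/5)(3.44)(0.171)² = 0.040236 kg m²; centre at d = 0.222 m, so the parallel axis theorem gives I = 0.040236 + (3.44)(0.222)² = 0.20977 kg m².
Solid disk: I_cm = (1/2)MR² = (1/2)(1.34)(0.23)² = 0.035443 kg m²; centre at d = 0.236 m, so the parallel axis theorem gives I = 0.035443 + (1.34)(0.236)² = 0.11008 kg m².
Total I = 0.18153 + 0.20977 + 0.11008 = 0.50138 kg m².

0.501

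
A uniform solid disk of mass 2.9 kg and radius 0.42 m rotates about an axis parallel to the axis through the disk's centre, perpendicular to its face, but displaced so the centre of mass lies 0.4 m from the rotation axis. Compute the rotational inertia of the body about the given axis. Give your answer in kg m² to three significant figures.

0.720

I_cm = (1/2)MR² = (1/2)(2.9)(0.42)² = 0.25578 kg m²; centre at d = 0.4 m, so the parallel axis theorem gives I = 0.25578 + (2.9)(0.4)² = 0.71978 kg m².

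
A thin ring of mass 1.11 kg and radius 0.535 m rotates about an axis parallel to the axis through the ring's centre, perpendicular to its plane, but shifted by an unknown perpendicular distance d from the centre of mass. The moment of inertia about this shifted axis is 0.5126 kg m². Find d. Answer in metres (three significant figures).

0.419

About the centre-of-mass axis, I_cm = MR² = (1.11)(0.535)² = 0.31771 kg m².
Parallel axis theorem: I = I_cm + Md², so Md² = 0.5126 − 0.31771 = 0.19489 kg m².
d = √(0.19489 / 1.11) = 0.41902 m.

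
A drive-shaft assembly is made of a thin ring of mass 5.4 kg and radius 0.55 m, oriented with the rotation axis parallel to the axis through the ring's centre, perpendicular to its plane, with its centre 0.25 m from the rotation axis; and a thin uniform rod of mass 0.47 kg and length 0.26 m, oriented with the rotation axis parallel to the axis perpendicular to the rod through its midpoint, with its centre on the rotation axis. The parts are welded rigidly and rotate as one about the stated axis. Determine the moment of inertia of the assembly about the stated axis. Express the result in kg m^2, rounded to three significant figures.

1.97

Thin ring: I_cm = MR² = (5.4)(0.55)² = 1.6335 kg m^2; centre at d = 0.25 m, so I = I_cm + Md² gives I = 1.6335 + (5.4)(0.25)² = 1.971 kg m^2.
Thin rod: I_cm = (1/12)ML² = (1/12)(0.47)(0.26)² = 0.0026477 kg m^2; axis through the centre, so I = 0.0026477 kg m^2.
Total I = 1.971 + 0.0026477 = 1.9736 kg m^2.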